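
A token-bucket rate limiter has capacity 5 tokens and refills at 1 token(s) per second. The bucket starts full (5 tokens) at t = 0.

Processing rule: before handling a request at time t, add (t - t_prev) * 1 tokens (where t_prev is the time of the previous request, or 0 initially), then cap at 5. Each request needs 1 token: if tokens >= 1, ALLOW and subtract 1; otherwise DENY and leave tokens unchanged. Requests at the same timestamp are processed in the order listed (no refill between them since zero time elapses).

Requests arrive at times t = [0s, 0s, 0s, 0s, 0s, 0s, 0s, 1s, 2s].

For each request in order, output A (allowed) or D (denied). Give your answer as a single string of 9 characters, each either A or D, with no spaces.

Answer: AAAAADDAA

Derivation:
Simulating step by step:
  req#1 t=0s: ALLOW
  req#2 t=0s: ALLOW
  req#3 t=0s: ALLOW
  req#4 t=0s: ALLOW
  req#5 t=0s: ALLOW
  req#6 t=0s: DENY
  req#7 t=0s: DENY
  req#8 t=1s: ALLOW
  req#9 t=2s: ALLOW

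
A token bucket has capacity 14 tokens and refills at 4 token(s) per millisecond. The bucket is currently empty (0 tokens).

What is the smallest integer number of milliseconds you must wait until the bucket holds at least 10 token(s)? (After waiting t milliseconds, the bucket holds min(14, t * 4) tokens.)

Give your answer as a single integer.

Need t * 4 >= 10, so t >= 10/4.
Smallest integer t = ceil(10/4) = 3.

Answer: 3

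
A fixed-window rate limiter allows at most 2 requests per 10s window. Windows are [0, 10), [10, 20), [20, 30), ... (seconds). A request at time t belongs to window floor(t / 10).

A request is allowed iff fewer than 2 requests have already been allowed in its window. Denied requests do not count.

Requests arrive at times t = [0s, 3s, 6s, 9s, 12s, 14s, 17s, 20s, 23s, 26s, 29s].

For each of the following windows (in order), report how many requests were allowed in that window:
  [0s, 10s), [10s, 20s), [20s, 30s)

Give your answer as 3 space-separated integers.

Processing requests:
  req#1 t=0s (window 0): ALLOW
  req#2 t=3s (window 0): ALLOW
  req#3 t=6s (window 0): DENY
  req#4 t=9s (window 0): DENY
  req#5 t=12s (window 1): ALLOW
  req#6 t=14s (window 1): ALLOW
  req#7 t=17s (window 1): DENY
  req#8 t=20s (window 2): ALLOW
  req#9 t=23s (window 2): ALLOW
  req#10 t=26s (window 2): DENY
  req#11 t=29s (window 2): DENY

Allowed counts by window: 2 2 2

Answer: 2 2 2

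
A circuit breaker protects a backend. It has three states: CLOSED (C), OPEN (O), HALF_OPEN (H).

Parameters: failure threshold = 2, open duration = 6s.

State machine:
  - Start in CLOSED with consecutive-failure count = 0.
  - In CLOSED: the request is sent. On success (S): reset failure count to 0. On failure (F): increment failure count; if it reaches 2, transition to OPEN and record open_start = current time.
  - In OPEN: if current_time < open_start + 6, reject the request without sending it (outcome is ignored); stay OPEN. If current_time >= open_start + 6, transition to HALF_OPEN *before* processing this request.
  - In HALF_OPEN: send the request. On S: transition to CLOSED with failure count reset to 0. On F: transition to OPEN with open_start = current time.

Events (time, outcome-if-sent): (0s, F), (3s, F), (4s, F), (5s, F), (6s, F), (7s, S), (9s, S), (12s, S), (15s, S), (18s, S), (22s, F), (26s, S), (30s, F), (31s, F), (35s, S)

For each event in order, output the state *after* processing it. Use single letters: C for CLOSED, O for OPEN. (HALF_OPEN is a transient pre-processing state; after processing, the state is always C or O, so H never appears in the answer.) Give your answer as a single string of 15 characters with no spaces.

Answer: COOOOOCCCCCCCOO

Derivation:
State after each event:
  event#1 t=0s outcome=F: state=CLOSED
  event#2 t=3s outcome=F: state=OPEN
  event#3 t=4s outcome=F: state=OPEN
  event#4 t=5s outcome=F: state=OPEN
  event#5 t=6s outcome=F: state=OPEN
  event#6 t=7s outcome=S: state=OPEN
  event#7 t=9s outcome=S: state=CLOSED
  event#8 t=12s outcome=S: state=CLOSED
  event#9 t=15s outcome=S: state=CLOSED
  event#10 t=18s outcome=S: state=CLOSED
  event#11 t=22s outcome=F: state=CLOSED
  event#12 t=26s outcome=S: state=CLOSED
  event#13 t=30s outcome=F: state=CLOSED
  event#14 t=31s outcome=F: state=OPEN
  event#15 t=35s outcome=S: state=OPEN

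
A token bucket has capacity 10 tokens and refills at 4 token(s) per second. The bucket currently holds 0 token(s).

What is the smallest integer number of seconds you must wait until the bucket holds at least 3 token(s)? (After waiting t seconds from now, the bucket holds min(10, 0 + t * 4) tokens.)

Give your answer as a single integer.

Answer: 1

Derivation:
Need 0 + t * 4 >= 3, so t >= 3/4.
Smallest integer t = ceil(3/4) = 1.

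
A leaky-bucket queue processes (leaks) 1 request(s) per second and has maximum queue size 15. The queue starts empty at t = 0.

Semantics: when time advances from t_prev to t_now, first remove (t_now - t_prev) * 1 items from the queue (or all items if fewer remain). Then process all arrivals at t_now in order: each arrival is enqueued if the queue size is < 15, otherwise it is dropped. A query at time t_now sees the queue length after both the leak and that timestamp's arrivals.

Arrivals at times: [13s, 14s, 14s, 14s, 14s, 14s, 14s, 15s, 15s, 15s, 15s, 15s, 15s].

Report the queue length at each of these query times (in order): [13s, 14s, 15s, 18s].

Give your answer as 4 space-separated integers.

Answer: 1 6 11 8

Derivation:
Queue lengths at query times:
  query t=13s: backlog = 1
  query t=14s: backlog = 6
  query t=15s: backlog = 11
  query t=18s: backlog = 8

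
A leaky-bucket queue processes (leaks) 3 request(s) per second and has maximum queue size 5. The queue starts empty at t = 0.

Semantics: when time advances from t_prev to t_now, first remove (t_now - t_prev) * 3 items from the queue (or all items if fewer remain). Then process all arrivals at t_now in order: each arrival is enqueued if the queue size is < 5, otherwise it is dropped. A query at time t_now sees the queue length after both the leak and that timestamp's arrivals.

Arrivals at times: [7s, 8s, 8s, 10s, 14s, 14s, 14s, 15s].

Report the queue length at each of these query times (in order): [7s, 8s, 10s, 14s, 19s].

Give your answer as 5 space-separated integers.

Queue lengths at query times:
  query t=7s: backlog = 1
  query t=8s: backlog = 2
  query t=10s: backlog = 1
  query t=14s: backlog = 3
  query t=19s: backlog = 0

Answer: 1 2 1 3 0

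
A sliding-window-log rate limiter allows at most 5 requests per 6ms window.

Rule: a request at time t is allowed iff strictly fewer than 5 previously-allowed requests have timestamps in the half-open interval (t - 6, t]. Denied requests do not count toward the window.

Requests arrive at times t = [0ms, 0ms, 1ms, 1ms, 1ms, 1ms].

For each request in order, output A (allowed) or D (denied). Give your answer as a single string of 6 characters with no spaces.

Answer: AAAAAD

Derivation:
Tracking allowed requests in the window:
  req#1 t=0ms: ALLOW
  req#2 t=0ms: ALLOW
  req#3 t=1ms: ALLOW
  req#4 t=1ms: ALLOW
  req#5 t=1ms: ALLOW
  req#6 t=1ms: DENY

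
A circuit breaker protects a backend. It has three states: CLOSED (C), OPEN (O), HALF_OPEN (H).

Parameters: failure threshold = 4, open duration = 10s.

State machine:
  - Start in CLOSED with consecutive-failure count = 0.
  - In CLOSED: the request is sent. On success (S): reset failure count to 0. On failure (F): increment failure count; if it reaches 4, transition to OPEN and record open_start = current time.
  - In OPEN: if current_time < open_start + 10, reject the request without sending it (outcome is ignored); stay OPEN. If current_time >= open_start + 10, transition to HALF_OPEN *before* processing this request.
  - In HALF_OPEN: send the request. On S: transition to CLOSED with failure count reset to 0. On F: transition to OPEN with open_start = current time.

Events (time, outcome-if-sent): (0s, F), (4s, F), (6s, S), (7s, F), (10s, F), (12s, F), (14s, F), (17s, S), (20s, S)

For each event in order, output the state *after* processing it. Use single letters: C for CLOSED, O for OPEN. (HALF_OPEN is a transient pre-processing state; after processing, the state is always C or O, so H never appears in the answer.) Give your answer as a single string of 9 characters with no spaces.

State after each event:
  event#1 t=0s outcome=F: state=CLOSED
  event#2 t=4s outcome=F: state=CLOSED
  event#3 t=6s outcome=S: state=CLOSED
  event#4 t=7s outcome=F: state=CLOSED
  event#5 t=10s outcome=F: state=CLOSED
  event#6 t=12s outcome=F: state=CLOSED
  event#7 t=14s outcome=F: state=OPEN
  event#8 t=17s outcome=S: state=OPEN
  event#9 t=20s outcome=S: state=OPEN

Answer: CCCCCCOOO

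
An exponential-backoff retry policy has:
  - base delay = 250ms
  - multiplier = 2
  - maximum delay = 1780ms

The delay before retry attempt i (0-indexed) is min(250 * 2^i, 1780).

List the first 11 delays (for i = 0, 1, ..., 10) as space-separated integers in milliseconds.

Computing each delay:
  i=0: min(250*2^0, 1780) = 250
  i=1: min(250*2^1, 1780) = 500
  i=2: min(250*2^2, 1780) = 1000
  i=3: min(250*2^3, 1780) = 1780
  i=4: min(250*2^4, 1780) = 1780
  i=5: min(250*2^5, 1780) = 1780
  i=6: min(250*2^6, 1780) = 1780
  i=7: min(250*2^7, 1780) = 1780
  i=8: min(250*2^8, 1780) = 1780
  i=9: min(250*2^9, 1780) = 1780
  i=10: min(250*2^10, 1780) = 1780

Answer: 250 500 1000 1780 1780 1780 1780 1780 1780 1780 1780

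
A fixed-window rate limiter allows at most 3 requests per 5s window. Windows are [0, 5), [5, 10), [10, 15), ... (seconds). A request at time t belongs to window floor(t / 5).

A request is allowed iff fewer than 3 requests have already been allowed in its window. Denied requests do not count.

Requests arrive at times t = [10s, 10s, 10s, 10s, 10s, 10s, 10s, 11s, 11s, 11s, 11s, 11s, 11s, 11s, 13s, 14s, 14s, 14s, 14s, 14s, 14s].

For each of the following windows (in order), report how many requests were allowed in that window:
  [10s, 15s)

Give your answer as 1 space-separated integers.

Processing requests:
  req#1 t=10s (window 2): ALLOW
  req#2 t=10s (window 2): ALLOW
  req#3 t=10s (window 2): ALLOW
  req#4 t=10s (window 2): DENY
  req#5 t=10s (window 2): DENY
  req#6 t=10s (window 2): DENY
  req#7 t=10s (window 2): DENY
  req#8 t=11s (window 2): DENY
  req#9 t=11s (window 2): DENY
  req#10 t=11s (window 2): DENY
  req#11 t=11s (window 2): DENY
  req#12 t=11s (window 2): DENY
  req#13 t=11s (window 2): DENY
  req#14 t=11s (window 2): DENY
  req#15 t=13s (window 2): DENY
  req#16 t=14s (window 2): DENY
  req#17 t=14s (window 2): DENY
  req#18 t=14s (window 2): DENY
  req#19 t=14s (window 2): DENY
  req#20 t=14s (window 2): DENY
  req#21 t=14s (window 2): DENY

Allowed counts by window: 3

Answer: 3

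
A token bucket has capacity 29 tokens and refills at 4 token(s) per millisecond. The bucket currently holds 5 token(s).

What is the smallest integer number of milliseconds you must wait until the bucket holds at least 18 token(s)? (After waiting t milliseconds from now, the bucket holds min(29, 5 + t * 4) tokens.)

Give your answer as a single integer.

Answer: 4

Derivation:
Need 5 + t * 4 >= 18, so t >= 13/4.
Smallest integer t = ceil(13/4) = 4.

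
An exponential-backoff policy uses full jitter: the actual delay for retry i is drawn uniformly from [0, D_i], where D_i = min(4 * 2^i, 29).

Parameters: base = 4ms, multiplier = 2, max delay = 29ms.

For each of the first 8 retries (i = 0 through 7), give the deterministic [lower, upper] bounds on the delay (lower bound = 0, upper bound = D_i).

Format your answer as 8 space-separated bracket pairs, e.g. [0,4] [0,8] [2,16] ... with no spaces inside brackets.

Computing bounds per retry:
  i=0: D_i=min(4*2^0,29)=4, bounds=[0,4]
  i=1: D_i=min(4*2^1,29)=8, bounds=[0,8]
  i=2: D_i=min(4*2^2,29)=16, bounds=[0,16]
  i=3: D_i=min(4*2^3,29)=29, bounds=[0,29]
  i=4: D_i=min(4*2^4,29)=29, bounds=[0,29]
  i=5: D_i=min(4*2^5,29)=29, bounds=[0,29]
  i=6: D_i=min(4*2^6,29)=29, bounds=[0,29]
  i=7: D_i=min(4*2^7,29)=29, bounds=[0,29]

Answer: [0,4] [0,8] [0,16] [0,29] [0,29] [0,29] [0,29] [0,29]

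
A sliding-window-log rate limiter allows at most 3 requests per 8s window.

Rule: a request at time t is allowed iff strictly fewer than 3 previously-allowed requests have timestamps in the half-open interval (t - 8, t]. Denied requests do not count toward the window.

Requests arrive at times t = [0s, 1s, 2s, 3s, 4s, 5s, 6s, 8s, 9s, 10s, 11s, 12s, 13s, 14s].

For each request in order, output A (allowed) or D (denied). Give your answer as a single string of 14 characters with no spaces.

Tracking allowed requests in the window:
  req#1 t=0s: ALLOW
  req#2 t=1s: ALLOW
  req#3 t=2s: ALLOW
  req#4 t=3s: DENY
  req#5 t=4s: DENY
  req#6 t=5s: DENY
  req#7 t=6s: DENY
  req#8 t=8s: ALLOW
  req#9 t=9s: ALLOW
  req#10 t=10s: ALLOW
  req#11 t=11s: DENY
  req#12 t=12s: DENY
  req#13 t=13s: DENY
  req#14 t=14s: DENY

Answer: AAADDDDAAADDDD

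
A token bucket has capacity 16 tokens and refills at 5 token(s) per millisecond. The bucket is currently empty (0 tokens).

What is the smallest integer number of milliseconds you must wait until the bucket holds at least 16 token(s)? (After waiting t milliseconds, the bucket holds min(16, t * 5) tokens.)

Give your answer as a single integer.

Answer: 4

Derivation:
Need t * 5 >= 16, so t >= 16/5.
Smallest integer t = ceil(16/5) = 4.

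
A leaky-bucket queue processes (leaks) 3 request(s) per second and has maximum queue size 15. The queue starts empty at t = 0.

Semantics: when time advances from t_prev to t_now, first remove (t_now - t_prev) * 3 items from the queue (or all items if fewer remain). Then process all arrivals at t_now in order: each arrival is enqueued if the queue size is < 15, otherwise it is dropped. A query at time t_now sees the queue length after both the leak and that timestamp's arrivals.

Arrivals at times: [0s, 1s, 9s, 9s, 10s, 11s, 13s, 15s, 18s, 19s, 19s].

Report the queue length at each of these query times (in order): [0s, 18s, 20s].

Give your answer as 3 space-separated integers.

Answer: 1 1 0

Derivation:
Queue lengths at query times:
  query t=0s: backlog = 1
  query t=18s: backlog = 1
  query t=20s: backlog = 0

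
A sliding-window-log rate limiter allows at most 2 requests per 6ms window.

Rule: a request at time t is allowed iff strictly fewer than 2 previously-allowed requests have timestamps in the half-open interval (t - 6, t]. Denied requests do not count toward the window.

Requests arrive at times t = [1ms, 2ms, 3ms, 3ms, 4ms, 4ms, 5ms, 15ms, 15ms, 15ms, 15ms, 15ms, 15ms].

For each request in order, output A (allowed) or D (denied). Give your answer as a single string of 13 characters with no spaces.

Tracking allowed requests in the window:
  req#1 t=1ms: ALLOW
  req#2 t=2ms: ALLOW
  req#3 t=3ms: DENY
  req#4 t=3ms: DENY
  req#5 t=4ms: DENY
  req#6 t=4ms: DENY
  req#7 t=5ms: DENY
  req#8 t=15ms: ALLOW
  req#9 t=15ms: ALLOW
  req#10 t=15ms: DENY
  req#11 t=15ms: DENY
  req#12 t=15ms: DENY
  req#13 t=15ms: DENY

Answer: AADDDDDAADDDD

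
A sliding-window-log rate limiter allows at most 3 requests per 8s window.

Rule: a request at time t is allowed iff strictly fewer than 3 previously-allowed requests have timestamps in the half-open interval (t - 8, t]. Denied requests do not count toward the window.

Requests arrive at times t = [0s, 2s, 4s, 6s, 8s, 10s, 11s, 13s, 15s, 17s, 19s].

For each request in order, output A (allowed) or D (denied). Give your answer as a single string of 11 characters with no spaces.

Tracking allowed requests in the window:
  req#1 t=0s: ALLOW
  req#2 t=2s: ALLOW
  req#3 t=4s: ALLOW
  req#4 t=6s: DENY
  req#5 t=8s: ALLOW
  req#6 t=10s: ALLOW
  req#7 t=11s: DENY
  req#8 t=13s: ALLOW
  req#9 t=15s: DENY
  req#10 t=17s: ALLOW
  req#11 t=19s: ALLOW

Answer: AAADAADADAA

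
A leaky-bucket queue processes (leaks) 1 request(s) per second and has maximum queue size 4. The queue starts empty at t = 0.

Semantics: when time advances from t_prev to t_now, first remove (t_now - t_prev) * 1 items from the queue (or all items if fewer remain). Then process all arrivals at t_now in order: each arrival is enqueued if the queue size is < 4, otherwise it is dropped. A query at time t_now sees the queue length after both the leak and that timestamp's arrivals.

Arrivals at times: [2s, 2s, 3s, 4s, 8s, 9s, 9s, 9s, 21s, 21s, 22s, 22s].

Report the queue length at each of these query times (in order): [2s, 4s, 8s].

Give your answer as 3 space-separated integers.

Queue lengths at query times:
  query t=2s: backlog = 2
  query t=4s: backlog = 2
  query t=8s: backlog = 1

Answer: 2 2 1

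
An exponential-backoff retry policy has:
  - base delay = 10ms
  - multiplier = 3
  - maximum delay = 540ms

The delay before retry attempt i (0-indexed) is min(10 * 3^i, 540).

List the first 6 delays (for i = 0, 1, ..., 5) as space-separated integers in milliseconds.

Computing each delay:
  i=0: min(10*3^0, 540) = 10
  i=1: min(10*3^1, 540) = 30
  i=2: min(10*3^2, 540) = 90
  i=3: min(10*3^3, 540) = 270
  i=4: min(10*3^4, 540) = 540
  i=5: min(10*3^5, 540) = 540

Answer: 10 30 90 270 540 540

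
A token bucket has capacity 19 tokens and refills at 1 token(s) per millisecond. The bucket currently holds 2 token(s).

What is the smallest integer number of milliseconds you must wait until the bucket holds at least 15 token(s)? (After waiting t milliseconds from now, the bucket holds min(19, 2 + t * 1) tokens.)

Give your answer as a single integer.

Answer: 13

Derivation:
Need 2 + t * 1 >= 15, so t >= 13/1.
Smallest integer t = ceil(13/1) = 13.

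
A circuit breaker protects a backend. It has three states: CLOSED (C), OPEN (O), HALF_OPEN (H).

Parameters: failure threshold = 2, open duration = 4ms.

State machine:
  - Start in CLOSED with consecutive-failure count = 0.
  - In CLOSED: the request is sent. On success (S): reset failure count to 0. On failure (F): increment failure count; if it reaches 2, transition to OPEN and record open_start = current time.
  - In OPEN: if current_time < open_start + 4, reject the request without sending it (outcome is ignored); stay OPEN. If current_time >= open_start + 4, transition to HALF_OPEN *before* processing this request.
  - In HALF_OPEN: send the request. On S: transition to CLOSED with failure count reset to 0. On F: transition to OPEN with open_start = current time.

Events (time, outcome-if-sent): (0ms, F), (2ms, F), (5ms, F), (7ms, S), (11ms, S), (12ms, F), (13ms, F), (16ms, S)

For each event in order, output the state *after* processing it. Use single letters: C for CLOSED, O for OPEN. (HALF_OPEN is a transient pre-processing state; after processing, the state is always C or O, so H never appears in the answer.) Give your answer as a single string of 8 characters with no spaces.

State after each event:
  event#1 t=0ms outcome=F: state=CLOSED
  event#2 t=2ms outcome=F: state=OPEN
  event#3 t=5ms outcome=F: state=OPEN
  event#4 t=7ms outcome=S: state=CLOSED
  event#5 t=11ms outcome=S: state=CLOSED
  event#6 t=12ms outcome=F: state=CLOSED
  event#7 t=13ms outcome=F: state=OPEN
  event#8 t=16ms outcome=S: state=OPEN

Answer: COOCCCOO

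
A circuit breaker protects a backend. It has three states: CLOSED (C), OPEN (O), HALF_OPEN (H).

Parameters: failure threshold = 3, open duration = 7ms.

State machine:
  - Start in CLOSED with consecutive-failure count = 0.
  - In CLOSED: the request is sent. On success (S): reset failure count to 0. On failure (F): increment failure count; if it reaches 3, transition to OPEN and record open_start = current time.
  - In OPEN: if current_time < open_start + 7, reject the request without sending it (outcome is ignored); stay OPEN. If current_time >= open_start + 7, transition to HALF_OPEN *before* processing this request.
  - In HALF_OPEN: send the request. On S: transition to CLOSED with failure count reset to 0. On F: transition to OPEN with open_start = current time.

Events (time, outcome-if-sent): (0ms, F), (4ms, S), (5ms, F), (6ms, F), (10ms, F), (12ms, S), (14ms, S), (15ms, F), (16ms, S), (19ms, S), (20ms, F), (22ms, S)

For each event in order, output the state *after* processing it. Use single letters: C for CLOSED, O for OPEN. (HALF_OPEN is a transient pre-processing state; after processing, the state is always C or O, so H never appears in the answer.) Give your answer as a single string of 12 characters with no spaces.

State after each event:
  event#1 t=0ms outcome=F: state=CLOSED
  event#2 t=4ms outcome=S: state=CLOSED
  event#3 t=5ms outcome=F: state=CLOSED
  event#4 t=6ms outcome=F: state=CLOSED
  event#5 t=10ms outcome=F: state=OPEN
  event#6 t=12ms outcome=S: state=OPEN
  event#7 t=14ms outcome=S: state=OPEN
  event#8 t=15ms outcome=F: state=OPEN
  event#9 t=16ms outcome=S: state=OPEN
  event#10 t=19ms outcome=S: state=CLOSED
  event#11 t=20ms outcome=F: state=CLOSED
  event#12 t=22ms outcome=S: state=CLOSED

Answer: CCCCOOOOOCCC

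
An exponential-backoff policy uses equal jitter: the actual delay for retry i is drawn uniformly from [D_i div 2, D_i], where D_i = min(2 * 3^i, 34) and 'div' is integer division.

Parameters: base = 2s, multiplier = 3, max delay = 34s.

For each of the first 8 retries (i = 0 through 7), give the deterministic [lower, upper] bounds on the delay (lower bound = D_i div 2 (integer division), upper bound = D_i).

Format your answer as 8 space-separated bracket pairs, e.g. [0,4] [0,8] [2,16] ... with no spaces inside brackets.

Computing bounds per retry:
  i=0: D_i=min(2*3^0,34)=2, bounds=[1,2]
  i=1: D_i=min(2*3^1,34)=6, bounds=[3,6]
  i=2: D_i=min(2*3^2,34)=18, bounds=[9,18]
  i=3: D_i=min(2*3^3,34)=34, bounds=[17,34]
  i=4: D_i=min(2*3^4,34)=34, bounds=[17,34]
  i=5: D_i=min(2*3^5,34)=34, bounds=[17,34]
  i=6: D_i=min(2*3^6,34)=34, bounds=[17,34]
  i=7: D_i=min(2*3^7,34)=34, bounds=[17,34]

Answer: [1,2] [3,6] [9,18] [17,34] [17,34] [17,34] [17,34] [17,34]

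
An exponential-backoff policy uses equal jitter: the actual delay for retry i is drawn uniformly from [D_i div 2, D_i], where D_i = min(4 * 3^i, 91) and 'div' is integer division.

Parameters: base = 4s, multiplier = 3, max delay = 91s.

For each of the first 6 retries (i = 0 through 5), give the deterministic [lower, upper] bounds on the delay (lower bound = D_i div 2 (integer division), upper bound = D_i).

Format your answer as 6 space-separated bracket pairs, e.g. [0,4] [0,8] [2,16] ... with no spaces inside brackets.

Computing bounds per retry:
  i=0: D_i=min(4*3^0,91)=4, bounds=[2,4]
  i=1: D_i=min(4*3^1,91)=12, bounds=[6,12]
  i=2: D_i=min(4*3^2,91)=36, bounds=[18,36]
  i=3: D_i=min(4*3^3,91)=91, bounds=[45,91]
  i=4: D_i=min(4*3^4,91)=91, bounds=[45,91]
  i=5: D_i=min(4*3^5,91)=91, bounds=[45,91]

Answer: [2,4] [6,12] [18,36] [45,91] [45,91] [45,91]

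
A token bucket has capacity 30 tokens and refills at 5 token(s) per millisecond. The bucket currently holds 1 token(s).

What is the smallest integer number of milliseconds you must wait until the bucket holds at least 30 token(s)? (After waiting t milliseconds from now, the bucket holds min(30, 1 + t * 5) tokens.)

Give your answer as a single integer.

Answer: 6

Derivation:
Need 1 + t * 5 >= 30, so t >= 29/5.
Smallest integer t = ceil(29/5) = 6.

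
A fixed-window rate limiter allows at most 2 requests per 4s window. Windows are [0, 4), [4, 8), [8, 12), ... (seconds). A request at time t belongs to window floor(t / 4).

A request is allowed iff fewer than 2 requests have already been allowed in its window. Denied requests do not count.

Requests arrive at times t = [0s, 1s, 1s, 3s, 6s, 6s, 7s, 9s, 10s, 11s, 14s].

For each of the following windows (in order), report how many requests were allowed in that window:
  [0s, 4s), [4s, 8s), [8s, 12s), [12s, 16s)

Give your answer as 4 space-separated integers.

Processing requests:
  req#1 t=0s (window 0): ALLOW
  req#2 t=1s (window 0): ALLOW
  req#3 t=1s (window 0): DENY
  req#4 t=3s (window 0): DENY
  req#5 t=6s (window 1): ALLOW
  req#6 t=6s (window 1): ALLOW
  req#7 t=7s (window 1): DENY
  req#8 t=9s (window 2): ALLOW
  req#9 t=10s (window 2): ALLOW
  req#10 t=11s (window 2): DENY
  req#11 t=14s (window 3): ALLOW

Allowed counts by window: 2 2 2 1

Answer: 2 2 2 1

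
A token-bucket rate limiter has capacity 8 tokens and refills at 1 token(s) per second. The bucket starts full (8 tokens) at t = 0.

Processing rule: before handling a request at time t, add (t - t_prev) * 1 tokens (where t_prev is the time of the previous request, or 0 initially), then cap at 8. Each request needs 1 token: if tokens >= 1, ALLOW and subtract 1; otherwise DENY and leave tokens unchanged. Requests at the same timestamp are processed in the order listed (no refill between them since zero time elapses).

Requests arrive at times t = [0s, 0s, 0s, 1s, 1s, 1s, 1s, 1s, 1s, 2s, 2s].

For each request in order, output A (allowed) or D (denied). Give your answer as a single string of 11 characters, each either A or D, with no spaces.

Answer: AAAAAAAAAAD

Derivation:
Simulating step by step:
  req#1 t=0s: ALLOW
  req#2 t=0s: ALLOW
  req#3 t=0s: ALLOW
  req#4 t=1s: ALLOW
  req#5 t=1s: ALLOW
  req#6 t=1s: ALLOW
  req#7 t=1s: ALLOW
  req#8 t=1s: ALLOW
  req#9 t=1s: ALLOW
  req#10 t=2s: ALLOW
  req#11 t=2s: DENY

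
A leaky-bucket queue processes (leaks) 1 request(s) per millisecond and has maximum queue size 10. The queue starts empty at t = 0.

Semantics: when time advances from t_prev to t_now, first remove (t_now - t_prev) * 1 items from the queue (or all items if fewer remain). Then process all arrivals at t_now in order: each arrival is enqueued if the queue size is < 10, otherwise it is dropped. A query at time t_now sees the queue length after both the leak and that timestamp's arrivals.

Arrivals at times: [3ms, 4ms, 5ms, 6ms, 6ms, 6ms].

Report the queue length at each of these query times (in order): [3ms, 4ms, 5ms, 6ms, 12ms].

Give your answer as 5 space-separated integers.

Queue lengths at query times:
  query t=3ms: backlog = 1
  query t=4ms: backlog = 1
  query t=5ms: backlog = 1
  query t=6ms: backlog = 3
  query t=12ms: backlog = 0

Answer: 1 1 1 3 0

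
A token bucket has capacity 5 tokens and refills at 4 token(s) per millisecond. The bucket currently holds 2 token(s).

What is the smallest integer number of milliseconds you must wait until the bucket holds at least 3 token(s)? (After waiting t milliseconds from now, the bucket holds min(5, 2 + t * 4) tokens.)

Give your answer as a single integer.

Need 2 + t * 4 >= 3, so t >= 1/4.
Smallest integer t = ceil(1/4) = 1.

Answer: 1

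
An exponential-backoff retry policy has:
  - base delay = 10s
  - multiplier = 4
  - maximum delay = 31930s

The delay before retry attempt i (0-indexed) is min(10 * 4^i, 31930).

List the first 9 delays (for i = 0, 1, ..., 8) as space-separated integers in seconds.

Computing each delay:
  i=0: min(10*4^0, 31930) = 10
  i=1: min(10*4^1, 31930) = 40
  i=2: min(10*4^2, 31930) = 160
  i=3: min(10*4^3, 31930) = 640
  i=4: min(10*4^4, 31930) = 2560
  i=5: min(10*4^5, 31930) = 10240
  i=6: min(10*4^6, 31930) = 31930
  i=7: min(10*4^7, 31930) = 31930
  i=8: min(10*4^8, 31930) = 31930

Answer: 10 40 160 640 2560 10240 31930 31930 31930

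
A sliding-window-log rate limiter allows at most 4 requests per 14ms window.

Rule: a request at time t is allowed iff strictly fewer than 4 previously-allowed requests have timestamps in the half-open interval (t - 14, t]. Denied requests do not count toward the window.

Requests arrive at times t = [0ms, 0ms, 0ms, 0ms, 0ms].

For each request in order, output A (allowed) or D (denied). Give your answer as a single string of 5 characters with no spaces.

Answer: AAAAD

Derivation:
Tracking allowed requests in the window:
  req#1 t=0ms: ALLOW
  req#2 t=0ms: ALLOW
  req#3 t=0ms: ALLOW
  req#4 t=0ms: ALLOW
  req#5 t=0ms: DENY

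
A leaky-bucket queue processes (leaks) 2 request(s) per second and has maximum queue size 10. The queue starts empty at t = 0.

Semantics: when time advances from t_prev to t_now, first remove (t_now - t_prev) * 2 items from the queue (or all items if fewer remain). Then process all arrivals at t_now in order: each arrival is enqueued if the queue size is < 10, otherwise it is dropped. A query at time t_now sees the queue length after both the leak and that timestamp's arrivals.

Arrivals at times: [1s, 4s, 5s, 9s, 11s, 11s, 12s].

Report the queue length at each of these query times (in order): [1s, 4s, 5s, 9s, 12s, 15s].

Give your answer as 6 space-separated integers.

Queue lengths at query times:
  query t=1s: backlog = 1
  query t=4s: backlog = 1
  query t=5s: backlog = 1
  query t=9s: backlog = 1
  query t=12s: backlog = 1
  query t=15s: backlog = 0

Answer: 1 1 1 1 1 0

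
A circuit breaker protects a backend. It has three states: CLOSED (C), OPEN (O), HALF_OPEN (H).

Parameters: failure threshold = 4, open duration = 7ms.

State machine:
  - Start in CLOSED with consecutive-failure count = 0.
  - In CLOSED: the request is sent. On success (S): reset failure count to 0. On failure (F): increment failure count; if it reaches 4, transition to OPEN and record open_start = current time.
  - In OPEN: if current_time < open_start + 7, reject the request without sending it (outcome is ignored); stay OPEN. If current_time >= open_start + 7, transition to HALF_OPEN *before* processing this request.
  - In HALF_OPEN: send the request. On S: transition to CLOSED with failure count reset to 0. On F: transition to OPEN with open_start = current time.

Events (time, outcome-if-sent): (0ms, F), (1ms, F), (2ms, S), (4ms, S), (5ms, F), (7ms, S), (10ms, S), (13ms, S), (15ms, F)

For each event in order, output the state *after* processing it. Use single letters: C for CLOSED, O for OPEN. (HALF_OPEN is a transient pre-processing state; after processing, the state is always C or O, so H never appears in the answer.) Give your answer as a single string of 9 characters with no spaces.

Answer: CCCCCCCCC

Derivation:
State after each event:
  event#1 t=0ms outcome=F: state=CLOSED
  event#2 t=1ms outcome=F: state=CLOSED
  event#3 t=2ms outcome=S: state=CLOSED
  event#4 t=4ms outcome=S: state=CLOSED
  event#5 t=5ms outcome=F: state=CLOSED
  event#6 t=7ms outcome=S: state=CLOSED
  event#7 t=10ms outcome=S: state=CLOSED
  event#8 t=13ms outcome=S: state=CLOSED
  event#9 t=15ms outcome=F: state=CLOSED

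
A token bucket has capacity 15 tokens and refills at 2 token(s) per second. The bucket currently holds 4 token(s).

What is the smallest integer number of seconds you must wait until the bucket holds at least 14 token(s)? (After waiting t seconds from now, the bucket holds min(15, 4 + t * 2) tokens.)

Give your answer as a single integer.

Answer: 5

Derivation:
Need 4 + t * 2 >= 14, so t >= 10/2.
Smallest integer t = ceil(10/2) = 5.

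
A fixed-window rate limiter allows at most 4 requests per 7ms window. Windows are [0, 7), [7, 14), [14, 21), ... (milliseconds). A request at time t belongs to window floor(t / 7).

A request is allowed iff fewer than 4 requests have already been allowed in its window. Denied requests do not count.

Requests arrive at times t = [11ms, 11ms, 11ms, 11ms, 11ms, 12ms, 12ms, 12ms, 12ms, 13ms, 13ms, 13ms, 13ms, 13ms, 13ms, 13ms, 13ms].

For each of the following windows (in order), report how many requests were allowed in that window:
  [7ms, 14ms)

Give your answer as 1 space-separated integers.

Processing requests:
  req#1 t=11ms (window 1): ALLOW
  req#2 t=11ms (window 1): ALLOW
  req#3 t=11ms (window 1): ALLOW
  req#4 t=11ms (window 1): ALLOW
  req#5 t=11ms (window 1): DENY
  req#6 t=12ms (window 1): DENY
  req#7 t=12ms (window 1): DENY
  req#8 t=12ms (window 1): DENY
  req#9 t=12ms (window 1): DENY
  req#10 t=13ms (window 1): DENY
  req#11 t=13ms (window 1): DENY
  req#12 t=13ms (window 1): DENY
  req#13 t=13ms (window 1): DENY
  req#14 t=13ms (window 1): DENY
  req#15 t=13ms (window 1): DENY
  req#16 t=13ms (window 1): DENY
  req#17 t=13ms (window 1): DENY

Allowed counts by window: 4

Answer: 4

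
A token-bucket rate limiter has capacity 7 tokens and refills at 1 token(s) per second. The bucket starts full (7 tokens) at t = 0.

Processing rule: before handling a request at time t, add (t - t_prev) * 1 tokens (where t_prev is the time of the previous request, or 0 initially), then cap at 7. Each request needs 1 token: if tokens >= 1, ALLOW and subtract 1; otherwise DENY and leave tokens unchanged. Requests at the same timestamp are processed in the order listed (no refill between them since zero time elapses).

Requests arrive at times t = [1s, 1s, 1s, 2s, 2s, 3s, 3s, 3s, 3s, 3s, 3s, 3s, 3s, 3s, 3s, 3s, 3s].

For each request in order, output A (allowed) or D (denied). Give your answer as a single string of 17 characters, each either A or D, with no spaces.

Simulating step by step:
  req#1 t=1s: ALLOW
  req#2 t=1s: ALLOW
  req#3 t=1s: ALLOW
  req#4 t=2s: ALLOW
  req#5 t=2s: ALLOW
  req#6 t=3s: ALLOW
  req#7 t=3s: ALLOW
  req#8 t=3s: ALLOW
  req#9 t=3s: ALLOW
  req#10 t=3s: DENY
  req#11 t=3s: DENY
  req#12 t=3s: DENY
  req#13 t=3s: DENY
  req#14 t=3s: DENY
  req#15 t=3s: DENY
  req#16 t=3s: DENY
  req#17 t=3s: DENY

Answer: AAAAAAAAADDDDDDDD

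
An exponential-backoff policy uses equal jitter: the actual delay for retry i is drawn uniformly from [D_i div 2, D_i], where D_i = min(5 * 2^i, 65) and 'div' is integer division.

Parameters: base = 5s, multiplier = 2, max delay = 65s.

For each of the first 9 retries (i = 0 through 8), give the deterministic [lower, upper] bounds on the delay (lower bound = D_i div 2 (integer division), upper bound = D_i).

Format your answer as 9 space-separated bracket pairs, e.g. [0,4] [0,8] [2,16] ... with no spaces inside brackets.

Computing bounds per retry:
  i=0: D_i=min(5*2^0,65)=5, bounds=[2,5]
  i=1: D_i=min(5*2^1,65)=10, bounds=[5,10]
  i=2: D_i=min(5*2^2,65)=20, bounds=[10,20]
  i=3: D_i=min(5*2^3,65)=40, bounds=[20,40]
  i=4: D_i=min(5*2^4,65)=65, bounds=[32,65]
  i=5: D_i=min(5*2^5,65)=65, bounds=[32,65]
  i=6: D_i=min(5*2^6,65)=65, bounds=[32,65]
  i=7: D_i=min(5*2^7,65)=65, bounds=[32,65]
  i=8: D_i=min(5*2^8,65)=65, bounds=[32,65]

Answer: [2,5] [5,10] [10,20] [20,40] [32,65] [32,65] [32,65] [32,65] [32,65]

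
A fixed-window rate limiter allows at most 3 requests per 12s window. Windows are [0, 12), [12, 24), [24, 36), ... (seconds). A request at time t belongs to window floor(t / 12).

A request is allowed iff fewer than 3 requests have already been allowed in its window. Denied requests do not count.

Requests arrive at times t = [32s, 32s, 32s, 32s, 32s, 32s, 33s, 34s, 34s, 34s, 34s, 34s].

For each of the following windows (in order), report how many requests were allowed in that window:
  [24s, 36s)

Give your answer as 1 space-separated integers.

Answer: 3

Derivation:
Processing requests:
  req#1 t=32s (window 2): ALLOW
  req#2 t=32s (window 2): ALLOW
  req#3 t=32s (window 2): ALLOW
  req#4 t=32s (window 2): DENY
  req#5 t=32s (window 2): DENY
  req#6 t=32s (window 2): DENY
  req#7 t=33s (window 2): DENY
  req#8 t=34s (window 2): DENY
  req#9 t=34s (window 2): DENY
  req#10 t=34s (window 2): DENY
  req#11 t=34s (window 2): DENY
  req#12 t=34s (window 2): DENY

Allowed counts by window: 3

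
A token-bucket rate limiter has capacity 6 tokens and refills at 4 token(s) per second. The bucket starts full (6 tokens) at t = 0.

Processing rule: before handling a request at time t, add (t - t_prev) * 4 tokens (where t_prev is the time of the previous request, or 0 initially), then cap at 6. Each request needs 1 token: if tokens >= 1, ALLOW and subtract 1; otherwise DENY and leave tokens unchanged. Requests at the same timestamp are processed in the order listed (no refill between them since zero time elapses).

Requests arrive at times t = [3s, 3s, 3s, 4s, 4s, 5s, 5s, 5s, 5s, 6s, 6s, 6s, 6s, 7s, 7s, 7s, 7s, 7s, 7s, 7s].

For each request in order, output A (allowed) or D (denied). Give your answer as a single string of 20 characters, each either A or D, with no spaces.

Simulating step by step:
  req#1 t=3s: ALLOW
  req#2 t=3s: ALLOW
  req#3 t=3s: ALLOW
  req#4 t=4s: ALLOW
  req#5 t=4s: ALLOW
  req#6 t=5s: ALLOW
  req#7 t=5s: ALLOW
  req#8 t=5s: ALLOW
  req#9 t=5s: ALLOW
  req#10 t=6s: ALLOW
  req#11 t=6s: ALLOW
  req#12 t=6s: ALLOW
  req#13 t=6s: ALLOW
  req#14 t=7s: ALLOW
  req#15 t=7s: ALLOW
  req#16 t=7s: ALLOW
  req#17 t=7s: ALLOW
  req#18 t=7s: ALLOW
  req#19 t=7s: ALLOW
  req#20 t=7s: DENY

Answer: AAAAAAAAAAAAAAAAAAAD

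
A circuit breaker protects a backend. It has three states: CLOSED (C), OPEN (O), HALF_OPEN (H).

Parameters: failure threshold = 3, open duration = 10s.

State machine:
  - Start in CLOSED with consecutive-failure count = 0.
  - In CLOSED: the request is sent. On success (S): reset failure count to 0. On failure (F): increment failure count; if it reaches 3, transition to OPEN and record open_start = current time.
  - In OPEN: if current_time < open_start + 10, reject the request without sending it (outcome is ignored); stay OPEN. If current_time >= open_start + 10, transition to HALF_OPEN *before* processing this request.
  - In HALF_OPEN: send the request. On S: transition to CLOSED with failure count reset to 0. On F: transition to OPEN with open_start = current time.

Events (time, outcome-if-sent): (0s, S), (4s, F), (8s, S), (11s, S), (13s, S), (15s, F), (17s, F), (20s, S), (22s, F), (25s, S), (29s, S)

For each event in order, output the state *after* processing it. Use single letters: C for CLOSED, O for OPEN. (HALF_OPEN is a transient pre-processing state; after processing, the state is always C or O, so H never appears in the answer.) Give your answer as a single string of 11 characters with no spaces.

State after each event:
  event#1 t=0s outcome=S: state=CLOSED
  event#2 t=4s outcome=F: state=CLOSED
  event#3 t=8s outcome=S: state=CLOSED
  event#4 t=11s outcome=S: state=CLOSED
  event#5 t=13s outcome=S: state=CLOSED
  event#6 t=15s outcome=F: state=CLOSED
  event#7 t=17s outcome=F: state=CLOSED
  event#8 t=20s outcome=S: state=CLOSED
  event#9 t=22s outcome=F: state=CLOSED
  event#10 t=25s outcome=S: state=CLOSED
  event#11 t=29s outcome=S: state=CLOSED

Answer: CCCCCCCCCCC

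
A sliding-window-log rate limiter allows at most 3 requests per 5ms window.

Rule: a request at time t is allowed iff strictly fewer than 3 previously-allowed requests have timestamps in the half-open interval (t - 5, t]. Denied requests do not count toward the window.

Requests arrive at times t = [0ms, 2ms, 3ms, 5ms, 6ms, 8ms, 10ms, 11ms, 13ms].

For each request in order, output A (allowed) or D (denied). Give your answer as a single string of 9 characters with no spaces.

Tracking allowed requests in the window:
  req#1 t=0ms: ALLOW
  req#2 t=2ms: ALLOW
  req#3 t=3ms: ALLOW
  req#4 t=5ms: ALLOW
  req#5 t=6ms: DENY
  req#6 t=8ms: ALLOW
  req#7 t=10ms: ALLOW
  req#8 t=11ms: ALLOW
  req#9 t=13ms: ALLOW

Answer: AAAADAAAA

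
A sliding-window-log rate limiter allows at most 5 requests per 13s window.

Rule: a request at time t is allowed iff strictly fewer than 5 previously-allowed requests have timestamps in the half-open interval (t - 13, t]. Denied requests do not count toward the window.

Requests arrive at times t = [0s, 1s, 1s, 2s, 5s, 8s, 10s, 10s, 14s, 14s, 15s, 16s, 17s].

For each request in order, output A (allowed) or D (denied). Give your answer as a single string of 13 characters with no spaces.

Tracking allowed requests in the window:
  req#1 t=0s: ALLOW
  req#2 t=1s: ALLOW
  req#3 t=1s: ALLOW
  req#4 t=2s: ALLOW
  req#5 t=5s: ALLOW
  req#6 t=8s: DENY
  req#7 t=10s: DENY
  req#8 t=10s: DENY
  req#9 t=14s: ALLOW
  req#10 t=14s: ALLOW
  req#11 t=15s: ALLOW
  req#12 t=16s: ALLOW
  req#13 t=17s: DENY

Answer: AAAAADDDAAAAD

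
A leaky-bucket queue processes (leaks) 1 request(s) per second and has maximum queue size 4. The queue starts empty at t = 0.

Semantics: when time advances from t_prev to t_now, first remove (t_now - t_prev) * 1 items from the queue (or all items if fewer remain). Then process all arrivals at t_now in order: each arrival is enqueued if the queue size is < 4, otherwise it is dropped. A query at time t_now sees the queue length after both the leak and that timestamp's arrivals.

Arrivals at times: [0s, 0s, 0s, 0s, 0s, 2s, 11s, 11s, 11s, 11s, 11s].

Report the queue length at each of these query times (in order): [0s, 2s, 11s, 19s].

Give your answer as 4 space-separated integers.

Answer: 4 3 4 0

Derivation:
Queue lengths at query times:
  query t=0s: backlog = 4
  query t=2s: backlog = 3
  query t=11s: backlog = 4
  query t=19s: backlog = 0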